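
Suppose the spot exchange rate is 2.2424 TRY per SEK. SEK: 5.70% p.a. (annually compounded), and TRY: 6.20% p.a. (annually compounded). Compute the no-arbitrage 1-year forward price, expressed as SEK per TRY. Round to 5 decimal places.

0.44385

T = 1 year.
TRY accumulates by (1 + 0.0620)^1 = 1.062000.
SEK growth factor: (1 + 0.0570)^1 = 1.057000.
So F = 2.2424 × 1.062000 / 1.057000 = 2.253007 (TRY/SEK).
Invert for SEK per TRY: 1 / 2.253007 = 0.44385.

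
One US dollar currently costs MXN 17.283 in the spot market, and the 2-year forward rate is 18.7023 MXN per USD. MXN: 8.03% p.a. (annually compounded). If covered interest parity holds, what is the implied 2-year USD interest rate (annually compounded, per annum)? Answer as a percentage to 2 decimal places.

T = 2 years.
By CIP, F/S equals the MXN-to-USD growth ratio: 18.7023/17.283 = 1.0821212.
MXN growth factor: (1 + 0.0803)^2 = 1.1670481.
Hence g_USD = 1.0784819.
r = 1.0784819^(1/2) − 1 = 0.038500 → 3.85%.

3.85%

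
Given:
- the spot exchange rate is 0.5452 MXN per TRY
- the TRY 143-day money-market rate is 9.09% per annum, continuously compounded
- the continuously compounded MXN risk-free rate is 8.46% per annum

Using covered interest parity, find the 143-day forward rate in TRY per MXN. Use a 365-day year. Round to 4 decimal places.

T = 143/365 years.
Growth of 1 MXN over T: e^(0.0846×143/365) = 1.0337001.
TRY accumulates by e^(0.0909×143/365) = 1.0362546.
CIP: F = S · (grow MXN)/(grow TRY) = 0.5452 × 1.0337001/1.0362546 = 0.5438560 MXN per TRY.
Quoted the other way: 1/0.5438560 = 1.8387 TRY per MXN.

1.8387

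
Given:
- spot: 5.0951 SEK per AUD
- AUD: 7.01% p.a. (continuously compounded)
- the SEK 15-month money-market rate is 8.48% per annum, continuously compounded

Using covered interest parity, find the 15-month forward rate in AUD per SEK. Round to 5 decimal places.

0.19269

T = 15/12 years.
Growth of 1 SEK over T: e^(0.0848×15/12) = 1.1118219.
Growth of 1 AUD over T: e^(0.0701×15/12) = 1.0915787.
So F = 5.0951 × 1.1118219 / 1.0915787 = 5.189588 (SEK/AUD).
Invert for AUD per SEK: 1 / 5.189588 = 0.19269.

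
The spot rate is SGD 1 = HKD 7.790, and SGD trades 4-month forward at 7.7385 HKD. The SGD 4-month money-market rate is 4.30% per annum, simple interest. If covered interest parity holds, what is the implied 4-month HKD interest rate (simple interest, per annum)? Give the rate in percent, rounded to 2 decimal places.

T = 4/12 years.
F/S = 7.7385/7.79 = 0.9933890 = (growth of HKD) / (growth of SGD).
The SGD side grows by 1 + 0.0430×4/12 = 1.0143333.
That pins the HKD growth at 1.0076275.
r = (1.0076275 − 1)/(4/12) = 0.022882 → 2.29%.

2.29%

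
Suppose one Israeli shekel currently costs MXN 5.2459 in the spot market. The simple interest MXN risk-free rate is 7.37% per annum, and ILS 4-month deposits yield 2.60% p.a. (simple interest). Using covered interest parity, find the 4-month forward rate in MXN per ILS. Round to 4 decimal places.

T = 4/12 years.
MXN accumulates by 1 + 0.0737×4/12 = 1.0245667.
ILS growth factor: 1 + 0.0260×4/12 = 1.0086667.
CIP: F = S · (grow MXN)/(grow ILS) = 5.2459 × 1.0245667/1.0086667 = 5.328593 MXN per ILS.

5.3286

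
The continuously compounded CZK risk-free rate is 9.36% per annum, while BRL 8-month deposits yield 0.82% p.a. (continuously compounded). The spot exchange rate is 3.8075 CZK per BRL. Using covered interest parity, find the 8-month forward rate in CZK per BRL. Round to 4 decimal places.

T = 8/12 years.
Growth of 1 CZK over T: e^(0.0936×8/12) = 1.064388.
BRL growth factor: e^(0.0082×8/12) = 1.0054816.
So F = 3.8075 × 1.064388 / 1.0054816 = 4.030563 (CZK/BRL).

4.0306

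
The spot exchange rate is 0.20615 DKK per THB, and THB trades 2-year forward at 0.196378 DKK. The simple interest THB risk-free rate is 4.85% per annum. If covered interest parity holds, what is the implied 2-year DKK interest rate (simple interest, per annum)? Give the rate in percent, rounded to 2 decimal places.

2.25%

T = 2 years.
By CIP, F/S equals the DKK-to-THB growth ratio: 0.196378/0.20615 = 0.9525976.
THB growth factor: 1 + 0.0485×2 = 1.097000.
So the DKK growth factor = 1.0449996.
(1.0449996 − 1)/T = 0.022500, i.e. 2.25%.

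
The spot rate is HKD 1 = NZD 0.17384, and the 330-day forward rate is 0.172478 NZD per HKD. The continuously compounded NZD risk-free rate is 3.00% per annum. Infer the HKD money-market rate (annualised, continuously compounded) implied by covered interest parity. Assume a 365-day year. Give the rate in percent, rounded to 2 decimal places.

3.87%

T = 330/365 years.
By CIP, F/S equals the NZD-to-HKD growth ratio: 0.172478/0.17384 = 0.9921652.
The NZD side grows by e^(0.0300×330/365) = 1.0274945.
That pins the HKD growth at 1.0356083.
Take logs: ln 1.0356083 / (330/365) = 0.038700, so 3.87%.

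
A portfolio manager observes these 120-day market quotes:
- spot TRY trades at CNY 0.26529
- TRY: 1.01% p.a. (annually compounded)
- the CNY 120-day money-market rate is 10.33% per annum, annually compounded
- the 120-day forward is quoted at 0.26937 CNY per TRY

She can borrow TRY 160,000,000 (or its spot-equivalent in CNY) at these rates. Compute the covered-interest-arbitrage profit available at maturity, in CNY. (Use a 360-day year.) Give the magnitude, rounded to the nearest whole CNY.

T = 120/360 years.
Keep in TRY, deliver into the forward: 160,000,000·1.0033553954·0.26937 = CNY 43,243,814.86.
Swap to CNY now, deposit: 160,000,000·0.26529·1.033311365 = CNY 43,860,347.52.
The quoted forward undervalues TRY, so borrow TRY, convert to CNY at spot, deposit the CNY at 10.33%, and buy TRY forward at 0.26937 to cover the loan.
Profit = 43,860,347.52 − 43,243,814.86 = CNY 616,533.

CNY 616,533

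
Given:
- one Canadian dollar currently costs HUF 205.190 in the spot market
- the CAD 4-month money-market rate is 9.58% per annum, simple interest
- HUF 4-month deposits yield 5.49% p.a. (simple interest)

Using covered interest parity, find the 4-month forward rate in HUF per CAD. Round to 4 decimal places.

T = 4/12 years.
HUF growth factor: 1 + 0.0549×4/12 = 1.018300.
CAD accumulates by 1 + 0.0958×4/12 = 1.031933333.
CIP: F = S · (grow HUF)/(grow CAD) = 205.19 × 1.018300/1.031933333 = 202.479143 HUF per CAD.

202.4791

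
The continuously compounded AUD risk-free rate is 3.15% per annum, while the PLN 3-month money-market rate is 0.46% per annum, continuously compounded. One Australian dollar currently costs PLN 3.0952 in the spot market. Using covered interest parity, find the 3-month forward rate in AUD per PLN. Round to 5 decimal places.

0.32526

T = 3/12 years.
PLN growth factor: e^(0.0046×3/12) = 1.0011507.
AUD accumulates by e^(0.0315×3/12) = 1.0079061.
Forward (PLN per AUD) = 3.0952 × 1.0011507 / 1.0079061 = 3.074455.
Invert for AUD per PLN: 1 / 3.074455 = 0.32526.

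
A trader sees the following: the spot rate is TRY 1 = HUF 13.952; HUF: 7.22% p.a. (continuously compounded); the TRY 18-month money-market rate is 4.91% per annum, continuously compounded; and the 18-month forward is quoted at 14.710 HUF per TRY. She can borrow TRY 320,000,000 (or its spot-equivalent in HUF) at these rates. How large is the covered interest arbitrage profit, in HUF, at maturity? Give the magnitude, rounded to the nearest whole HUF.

HUF 91,656,748

T = 18/12 years.
Keep in TRY, deliver into the forward: 320,000,000·1.076429989061·14.710 = HUF 5,066,971,244.51.
Swap to HUF now, deposit: 320,000,000·13.952·1.114382009847 = HUF 4,975,314,496.44.
The quoted forward overvalues TRY, so borrow HUF, buy TRY at spot, deposit the TRY at 4.91%, and sell the proceeds forward at 14.710.
Profit = 5,066,971,244.51 − 4,975,314,496.44 = HUF 91,656,748.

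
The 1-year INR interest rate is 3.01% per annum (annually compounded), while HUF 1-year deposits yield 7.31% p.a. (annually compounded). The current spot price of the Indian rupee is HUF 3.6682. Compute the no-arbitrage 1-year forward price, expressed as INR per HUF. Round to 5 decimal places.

T = 1 year.
HUF accumulates by (1 + 0.0731)^1 = 1.073100.
Growth of 1 INR over T: (1 + 0.0301)^1 = 1.030100.
Forward (HUF per INR) = 3.6682 × 1.073100 / 1.030100 = 3.821324.
Quoted the other way: 1/3.821324 = 0.26169 INR per HUF.

0.26169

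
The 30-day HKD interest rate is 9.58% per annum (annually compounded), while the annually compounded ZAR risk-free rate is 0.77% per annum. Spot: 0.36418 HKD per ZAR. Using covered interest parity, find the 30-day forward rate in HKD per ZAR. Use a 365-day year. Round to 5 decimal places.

0.36670

T = 30/365 years.
HKD accumulates by (1 + 0.0958)^(30/365) = 1.0075476.
Growth of 1 ZAR over T: (1 + 0.0077)^(30/365) = 1.0006307.
Forward (HKD per ZAR) = 0.36418 × 1.0075476 / 1.0006307 = 0.3666974.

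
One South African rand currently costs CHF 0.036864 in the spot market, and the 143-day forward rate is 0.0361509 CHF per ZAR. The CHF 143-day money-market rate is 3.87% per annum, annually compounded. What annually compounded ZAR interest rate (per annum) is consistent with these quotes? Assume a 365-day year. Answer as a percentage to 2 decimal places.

9.18%

T = 143/365 years.
By CIP, F/S equals the CHF-to-ZAR growth ratio: 0.0361509/0.036864 = 0.9806559.
The CHF side grows by (1 + 0.0387)^(143/365) = 1.0149871.
So the ZAR growth factor = 1.0350084.
Annualise: 1.0350084^(365/143) − 1 = 0.091801 = 9.18%.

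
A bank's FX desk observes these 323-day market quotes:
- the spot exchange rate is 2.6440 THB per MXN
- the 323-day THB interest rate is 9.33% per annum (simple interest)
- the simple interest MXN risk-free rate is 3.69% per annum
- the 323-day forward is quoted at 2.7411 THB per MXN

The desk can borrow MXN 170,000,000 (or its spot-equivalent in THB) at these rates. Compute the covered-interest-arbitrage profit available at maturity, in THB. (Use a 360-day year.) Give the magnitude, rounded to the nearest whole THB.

THB 5,691,681

T = 323/360 years.
Route A — deposit MXN, sell forward: 170,000,000 × 1.0331075 × 2.7411 = THB 481,414,664.60.
Route B — convert at spot, deposit THB: 170,000,000 × 2.6440 × 1.08371083333 = THB 487,106,345.37.
The quoted forward undervalues MXN, so borrow MXN, convert to THB at spot, deposit the THB at 9.33%, and buy MXN forward at 2.7411 to cover the loan.
The gap between the two covered legs is THB 5,691,681.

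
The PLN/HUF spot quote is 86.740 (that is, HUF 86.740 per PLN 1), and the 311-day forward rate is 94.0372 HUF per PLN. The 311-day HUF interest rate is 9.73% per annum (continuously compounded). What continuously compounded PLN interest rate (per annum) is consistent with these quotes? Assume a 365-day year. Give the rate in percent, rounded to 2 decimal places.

T = 311/365 years.
By CIP, F/S equals the HUF-to-PLN growth ratio: 94.0372/86.74 = 1.0841273.
HUF growth factor: e^(0.0973×311/365) = 1.0864385.
Hence g_PLN = 1.0021319.
r = ln(1.0021319)/(311/365) = 0.002499 → 0.25%.

0.25%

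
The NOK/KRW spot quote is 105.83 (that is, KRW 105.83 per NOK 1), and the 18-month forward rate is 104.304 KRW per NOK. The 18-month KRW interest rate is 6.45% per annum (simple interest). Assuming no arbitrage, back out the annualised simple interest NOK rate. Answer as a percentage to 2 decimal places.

7.52%

T = 18/12 years.
By CIP, F/S equals the KRW-to-NOK growth ratio: 104.304/105.83 = 0.9855806.
KRW growth factor: 1 + 0.0645×18/12 = 1.096750.
That pins the NOK growth at 1.1127958.
(1.1127958 − 1)/T = 0.075197, i.e. 7.52%.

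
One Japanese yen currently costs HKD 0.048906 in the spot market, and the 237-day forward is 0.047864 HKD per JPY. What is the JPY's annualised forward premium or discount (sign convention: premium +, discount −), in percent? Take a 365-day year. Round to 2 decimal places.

T = 237/365 years.
JPY trades forward at -2.13062% vs spot over the period.
Annualise by dividing by T: -0.0213062 / (237/365) = -0.032813 → -3.28%.

-3.28%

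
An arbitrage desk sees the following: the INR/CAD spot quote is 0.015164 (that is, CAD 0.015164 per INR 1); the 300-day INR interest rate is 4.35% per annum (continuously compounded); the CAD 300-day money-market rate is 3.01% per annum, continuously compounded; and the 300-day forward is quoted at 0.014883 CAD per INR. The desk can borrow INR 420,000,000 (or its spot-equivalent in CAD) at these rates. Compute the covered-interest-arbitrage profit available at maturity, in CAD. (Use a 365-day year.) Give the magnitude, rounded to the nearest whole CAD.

CAD 50,017

T = 300/365 years.
Keep in INR, deliver into the forward: 420,000,000·1.036400264·0.014883 = CAD 6,478,392.95.
Swap to CAD now, deposit: 420,000,000·0.015164·1.025048292 = CAD 6,528,409.57.
The quoted forward undervalues INR, so borrow INR, convert to CAD at spot, deposit the CAD at 3.01%, and buy INR forward at 0.014883 to cover the loan.
The gap between the two covered legs is CAD 50,017.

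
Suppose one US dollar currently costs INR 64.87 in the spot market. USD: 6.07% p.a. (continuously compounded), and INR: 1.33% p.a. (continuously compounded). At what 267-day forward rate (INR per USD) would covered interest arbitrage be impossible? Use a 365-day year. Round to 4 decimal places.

T = 267/365 years.
Growth of 1 INR over T: e^(0.0133×267/365) = 1.00977652.
Growth of 1 USD over T: e^(0.0607×267/365) = 1.04540301.
CIP: F = S · (grow INR)/(grow USD) = 64.87 × 1.00977652/1.04540301 = 62.659283 INR per USD.

62.6593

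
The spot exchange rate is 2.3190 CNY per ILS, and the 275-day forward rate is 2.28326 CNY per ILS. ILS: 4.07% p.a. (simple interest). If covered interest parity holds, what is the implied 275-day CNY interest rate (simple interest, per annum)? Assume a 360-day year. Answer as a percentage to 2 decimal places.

1.99%

T = 275/360 years.
CIP gives F = S · g_CNY/g_ILS, so g_CNY/g_ILS = 2.28326/2.319 = 0.9845882.
ILS growth factor: 1 + 0.0407×275/360 = 1.0310903.
Hence g_CNY = 1.0151993.
r = (1.0151993 − 1)/(275/360) = 0.019897 → 1.99%.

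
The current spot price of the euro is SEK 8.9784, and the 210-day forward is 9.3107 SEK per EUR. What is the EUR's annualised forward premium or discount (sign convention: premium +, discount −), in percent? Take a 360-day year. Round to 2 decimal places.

T = 210/360 years.
Period premium: (9.3107 − 8.9784)/8.9784 = 0.0370110.
Per annum: 0.0370110 / (210/360) = 0.063447 = 6.34%.

+6.34%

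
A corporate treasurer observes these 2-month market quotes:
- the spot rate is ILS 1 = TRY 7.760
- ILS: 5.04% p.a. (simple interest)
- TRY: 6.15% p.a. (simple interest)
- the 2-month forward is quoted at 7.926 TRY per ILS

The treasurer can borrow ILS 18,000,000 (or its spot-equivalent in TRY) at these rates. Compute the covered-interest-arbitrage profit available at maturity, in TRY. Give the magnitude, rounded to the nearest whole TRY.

T = 2/12 years.
Keep in ILS, deliver into the forward: 18,000,000·1.008400·7.926 = TRY 143,866,411.20.
Swap to TRY now, deposit: 18,000,000·7.760·1.010250 = TRY 141,111,720.00.
The quoted forward overvalues ILS, so borrow TRY, buy ILS at spot, deposit the ILS at 5.04%, and sell the proceeds forward at 7.926.
Arbitrage profit = |143,866,411.20 − 141,111,720.00| = TRY 2,754,691.

TRY 2,754,691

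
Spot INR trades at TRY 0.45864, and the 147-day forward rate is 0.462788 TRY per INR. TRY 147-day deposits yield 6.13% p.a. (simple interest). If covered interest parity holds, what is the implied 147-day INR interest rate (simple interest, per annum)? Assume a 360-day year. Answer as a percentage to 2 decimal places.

3.88%

T = 147/360 years.
F/S = 0.462788/0.45864 = 1.0090441 = (growth of TRY) / (growth of INR).
TRY growth factor: 1 + 0.0613×147/360 = 1.0250308.
So the INR growth factor = 1.0158434.
(1.0158434 − 1)/T = 0.038800, i.e. 3.88%.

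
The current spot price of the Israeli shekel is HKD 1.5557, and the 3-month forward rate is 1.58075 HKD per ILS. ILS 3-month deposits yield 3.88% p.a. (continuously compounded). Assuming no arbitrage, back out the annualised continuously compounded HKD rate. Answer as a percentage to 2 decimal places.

T = 3/12 years.
CIP gives F = S · g_HKD/g_ILS, so g_HKD/g_ILS = 1.58075/1.5557 = 1.0161021.
ILS growth factor: e^(0.0388×3/12) = 1.0097472.
That pins the HKD growth at 1.0260063.
Take logs: ln 1.0260063 / (3/12) = 0.102696, so 10.27%.

10.27%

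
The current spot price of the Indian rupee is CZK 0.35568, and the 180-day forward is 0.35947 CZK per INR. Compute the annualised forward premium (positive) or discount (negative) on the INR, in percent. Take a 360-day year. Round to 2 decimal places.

+2.13%

T = 180/360 years.
INR trades forward at +1.06556% vs spot over the period.
×(1/T) gives 2.13% p.a.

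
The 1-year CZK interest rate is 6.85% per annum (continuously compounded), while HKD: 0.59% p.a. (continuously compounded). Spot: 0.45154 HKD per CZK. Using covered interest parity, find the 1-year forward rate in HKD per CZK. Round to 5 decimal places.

0.42414

T = 1 year.
HKD growth factor: e^(0.0059×1) = 1.0059174.
Growth of 1 CZK over T: e^(0.0685×1) = 1.0709006.
CIP: F = S · (grow HKD)/(grow CZK) = 0.45154 × 1.0059174/1.0709006 = 0.4241402 HKD per CZK.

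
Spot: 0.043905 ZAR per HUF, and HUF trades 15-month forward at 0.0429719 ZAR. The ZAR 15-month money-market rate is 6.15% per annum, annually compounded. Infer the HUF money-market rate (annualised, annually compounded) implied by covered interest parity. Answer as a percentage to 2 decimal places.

T = 15/12 years.
F/S = 0.0429719/0.043905 = 0.9787473 = (growth of ZAR) / (growth of HUF).
ZAR growth factor: (1 + 0.0615)^(15/12) = 1.0774571.
That pins the HUF growth at 1.1008532.
r = 1.1008532^(12/15) − 1 = 0.079900 → 7.99%.

7.99%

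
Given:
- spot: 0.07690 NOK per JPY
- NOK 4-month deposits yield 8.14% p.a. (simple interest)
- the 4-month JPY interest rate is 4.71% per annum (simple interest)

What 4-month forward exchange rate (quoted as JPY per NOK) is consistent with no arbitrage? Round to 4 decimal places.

T = 4/12 years.
NOK growth factor: 1 + 0.0814×4/12 = 1.02713333.
JPY growth factor: 1 + 0.0471×4/12 = 1.015700.
Forward (NOK per JPY) = 0.0769 × 1.02713333 / 1.015700 = 0.077765633.
Invert for JPY per NOK: 1 / 0.077765633 = 12.8592.

12.8592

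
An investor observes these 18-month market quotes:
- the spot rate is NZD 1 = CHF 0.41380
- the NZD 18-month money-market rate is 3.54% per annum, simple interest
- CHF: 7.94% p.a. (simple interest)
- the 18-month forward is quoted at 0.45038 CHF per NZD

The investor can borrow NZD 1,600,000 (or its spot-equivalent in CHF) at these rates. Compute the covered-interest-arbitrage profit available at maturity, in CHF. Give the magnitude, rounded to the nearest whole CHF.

T = 18/12 years.
Keep in NZD, deliver into the forward: 1,600,000·1.053100·0.45038 = CHF 758,872.28.
Swap to CHF now, deposit: 1,600,000·0.41380·1.119100 = CHF 740,933.73.
The quoted forward overvalues NZD, so borrow CHF, buy NZD at spot, deposit the NZD at 3.54%, and sell the proceeds forward at 0.45038.
Profit = 758,872.28 − 740,933.73 = CHF 17,939.

CHF 17,939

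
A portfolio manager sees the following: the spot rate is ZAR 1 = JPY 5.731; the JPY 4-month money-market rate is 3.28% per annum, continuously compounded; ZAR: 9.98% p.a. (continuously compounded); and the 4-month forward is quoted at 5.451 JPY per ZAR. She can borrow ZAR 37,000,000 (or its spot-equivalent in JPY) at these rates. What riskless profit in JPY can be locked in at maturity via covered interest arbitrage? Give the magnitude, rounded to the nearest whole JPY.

JPY 5,868,798

T = 4/12 years.
Invest the ZAR and cover forward: 37,000,000 × 1.03382618947 × 5.451 = JPY 208,509,302.68.
Convert at spot and invest in JPY: 37,000,000 × 5.731 × 1.01099332064 = JPY 214,378,100.66.
The quoted forward undervalues ZAR, so borrow ZAR, convert to JPY at spot, deposit the JPY at 3.28%, and buy ZAR forward at 5.451 to cover the loan.
Arbitrage profit = |208,509,302.68 − 214,378,100.66| = JPY 5,868,798.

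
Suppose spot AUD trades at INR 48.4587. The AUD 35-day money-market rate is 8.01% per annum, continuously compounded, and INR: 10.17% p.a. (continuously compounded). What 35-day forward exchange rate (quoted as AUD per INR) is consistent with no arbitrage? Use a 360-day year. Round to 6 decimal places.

T = 35/360 years.
Growth of 1 INR over T: e^(0.1017×35/360) = 1.0099365.
AUD accumulates by e^(0.0801×35/360) = 1.0078179.
Forward (INR per AUD) = 48.4587 × 1.0099365 / 1.0078179 = 48.56057.
Invert for AUD per INR: 1 / 48.56057 = 0.020593.

0.020593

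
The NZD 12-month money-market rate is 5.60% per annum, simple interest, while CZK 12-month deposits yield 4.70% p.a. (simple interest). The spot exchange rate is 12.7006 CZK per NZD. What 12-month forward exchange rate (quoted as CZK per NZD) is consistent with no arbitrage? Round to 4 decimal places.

T = 1 year.
Growth of 1 CZK over T: 1 + 0.0470×1 = 1.047000.
NZD growth factor: 1 + 0.0560×1 = 1.056000.
CIP: F = S · (grow CZK)/(grow NZD) = 12.7006 × 1.047000/1.056000 = 12.592356 CZK per NZD.

12.5924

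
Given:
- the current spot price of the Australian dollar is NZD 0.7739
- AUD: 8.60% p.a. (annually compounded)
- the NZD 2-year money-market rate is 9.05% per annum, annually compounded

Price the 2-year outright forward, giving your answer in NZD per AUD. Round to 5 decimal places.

0.78033

T = 2 years.
NZD accumulates by (1 + 0.0905)^2 = 1.1891903.
AUD accumulates by (1 + 0.0860)^2 = 1.179396.
CIP: F = S · (grow NZD)/(grow AUD) = 0.7739 × 1.1891903/1.179396 = 0.7803269 NZD per AUD.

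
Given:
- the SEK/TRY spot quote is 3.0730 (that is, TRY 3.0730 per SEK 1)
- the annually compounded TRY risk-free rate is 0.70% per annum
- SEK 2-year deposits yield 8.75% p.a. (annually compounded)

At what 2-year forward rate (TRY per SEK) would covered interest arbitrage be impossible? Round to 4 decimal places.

2.6349

T = 2 years.
TRY growth factor: (1 + 0.0070)^2 = 1.014049.
SEK growth factor: (1 + 0.0875)^2 = 1.1826562.
Forward (TRY per SEK) = 3.073 × 1.014049 / 1.1826562 = 2.634893.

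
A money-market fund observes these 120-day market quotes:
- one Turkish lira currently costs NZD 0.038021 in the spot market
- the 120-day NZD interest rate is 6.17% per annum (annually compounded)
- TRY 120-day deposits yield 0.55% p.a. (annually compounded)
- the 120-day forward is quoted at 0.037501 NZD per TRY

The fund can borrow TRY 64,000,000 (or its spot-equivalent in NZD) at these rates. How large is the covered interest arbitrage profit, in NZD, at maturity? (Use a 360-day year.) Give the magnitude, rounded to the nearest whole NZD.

T = 120/360 years.
Route A — deposit TRY, sell forward: 64,000,000 × 1.001829982 × 0.037501 = NZD 2,404,456.07.
Route B — convert at spot, deposit NZD: 64,000,000 × 0.038021 × 1.020157607 = NZD 2,482,394.39.
The quoted forward undervalues TRY, so borrow TRY, convert to NZD at spot, deposit the NZD at 6.17%, and buy TRY forward at 0.037501 to cover the loan.
The gap between the two covered legs is NZD 77,938.

NZD 77,938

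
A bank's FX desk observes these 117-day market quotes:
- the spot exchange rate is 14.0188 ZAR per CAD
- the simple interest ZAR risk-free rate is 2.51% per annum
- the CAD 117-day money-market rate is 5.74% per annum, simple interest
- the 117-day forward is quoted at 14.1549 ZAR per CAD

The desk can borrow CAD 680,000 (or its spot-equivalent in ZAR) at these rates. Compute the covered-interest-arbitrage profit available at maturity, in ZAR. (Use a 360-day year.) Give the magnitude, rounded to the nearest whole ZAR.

ZAR 194,345

T = 117/360 years.
Keep in CAD, deliver into the forward: 680,000·1.018655·14.1549 = ZAR 9,804,892.57.
Swap to ZAR now, deposit: 680,000·14.0188·1.0081575 = ZAR 9,610,547.69.
The quoted forward overvalues CAD, so borrow ZAR, buy CAD at spot, deposit the CAD at 5.74%, and sell the proceeds forward at 14.1549.
Profit = 9,804,892.57 − 9,610,547.69 = ZAR 194,345.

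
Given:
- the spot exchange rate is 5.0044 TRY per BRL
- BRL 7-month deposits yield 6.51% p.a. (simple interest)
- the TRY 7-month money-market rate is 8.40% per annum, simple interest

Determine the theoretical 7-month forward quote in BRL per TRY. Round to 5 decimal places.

0.19772

T = 7/12 years.
Growth of 1 TRY over T: 1 + 0.0840×7/12 = 1.049000.
Growth of 1 BRL over T: 1 + 0.0651×7/12 = 1.037975.
CIP: F = S · (grow TRY)/(grow BRL) = 5.0044 × 1.049000/1.037975 = 5.057555 TRY per BRL.
Quoted the other way: 1/5.057555 = 0.19772 BRL per TRY.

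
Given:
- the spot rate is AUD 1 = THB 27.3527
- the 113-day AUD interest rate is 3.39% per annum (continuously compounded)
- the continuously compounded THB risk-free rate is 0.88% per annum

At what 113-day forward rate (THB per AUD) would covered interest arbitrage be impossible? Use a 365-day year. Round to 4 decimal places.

27.1410

T = 113/365 years.
Growth of 1 THB over T: e^(0.0088×113/365) = 1.0027281.
AUD accumulates by e^(0.0339×113/365) = 1.01055033.
Forward (THB per AUD) = 27.3527 × 1.0027281 / 1.01055033 = 27.140975.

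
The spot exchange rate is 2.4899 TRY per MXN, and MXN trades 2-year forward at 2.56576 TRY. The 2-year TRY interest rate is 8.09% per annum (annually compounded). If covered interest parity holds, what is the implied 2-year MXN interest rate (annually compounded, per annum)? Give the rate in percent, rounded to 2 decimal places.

6.48%

T = 2 years.
F/S = 2.56576/2.4899 = 1.0304671 = (growth of TRY) / (growth of MXN).
TRY growth factor: (1 + 0.0809)^2 = 1.1683448.
That pins the MXN growth at 1.1338012.
Annualise: 1.1338012^(1/2) − 1 = 0.064801 = 6.48%.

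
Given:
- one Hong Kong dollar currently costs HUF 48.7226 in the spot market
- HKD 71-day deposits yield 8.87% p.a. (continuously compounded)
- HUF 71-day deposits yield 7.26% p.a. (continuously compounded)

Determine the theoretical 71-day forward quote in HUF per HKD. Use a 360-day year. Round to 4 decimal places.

T = 71/360 years.
HUF growth factor: e^(0.0726×71/360) = 1.01442133.
Growth of 1 HKD over T: e^(0.0887×71/360) = 1.01764752.
Forward (HUF per HKD) = 48.7226 × 1.01442133 / 1.01764752 = 48.568138.

48.5681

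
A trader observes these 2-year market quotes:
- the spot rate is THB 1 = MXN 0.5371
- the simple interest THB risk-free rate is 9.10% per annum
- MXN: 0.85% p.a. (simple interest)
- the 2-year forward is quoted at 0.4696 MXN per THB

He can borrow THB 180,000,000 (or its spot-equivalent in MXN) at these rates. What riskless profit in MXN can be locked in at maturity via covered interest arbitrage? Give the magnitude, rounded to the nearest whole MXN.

T = 2 years.
Invest the THB and cover forward: 180,000,000 × 1.182000 × 0.4696 = MXN 99,912,096.00.
Convert at spot and invest in MXN: 180,000,000 × 0.5371 × 1.017000 = MXN 98,321,526.00.
The quoted forward overvalues THB, so borrow MXN, buy THB at spot, deposit the THB at 9.10%, and sell the proceeds forward at 0.4696.
Profit = 99,912,096.00 − 98,321,526.00 = MXN 1,590,570.

MXN 1,590,570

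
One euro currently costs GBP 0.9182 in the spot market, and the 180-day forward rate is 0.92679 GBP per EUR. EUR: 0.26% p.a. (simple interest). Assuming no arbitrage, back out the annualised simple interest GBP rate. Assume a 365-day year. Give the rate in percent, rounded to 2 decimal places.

2.16%

T = 180/365 years.
CIP gives F = S · g_GBP/g_EUR, so g_GBP/g_EUR = 0.92679/0.9182 = 1.0093553.
EUR growth factor: 1 + 0.0026×180/365 = 1.0012822.
Hence g_GBP = 1.0106495.
r = (1.0106495 − 1)/(180/365) = 0.021595 → 2.16%.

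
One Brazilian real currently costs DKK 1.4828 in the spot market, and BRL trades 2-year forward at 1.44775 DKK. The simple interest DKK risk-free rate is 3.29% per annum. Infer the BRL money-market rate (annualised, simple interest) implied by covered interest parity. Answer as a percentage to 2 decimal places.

4.58%

T = 2 years.
By CIP, F/S equals the DKK-to-BRL growth ratio: 1.44775/1.4828 = 0.9763623.
DKK growth factor: 1 + 0.0329×2 = 1.065800.
So the BRL growth factor = 1.091603.
(1.091603 − 1)/T = 0.045802, i.e. 4.58%.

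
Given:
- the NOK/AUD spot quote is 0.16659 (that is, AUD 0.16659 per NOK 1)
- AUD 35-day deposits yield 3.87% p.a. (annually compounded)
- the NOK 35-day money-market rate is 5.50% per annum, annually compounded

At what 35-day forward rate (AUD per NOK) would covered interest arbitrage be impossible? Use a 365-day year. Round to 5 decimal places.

T = 35/365 years.
AUD accumulates by (1 + 0.0387)^(35/365) = 1.0036476.
NOK growth factor: (1 + 0.0550)^(35/365) = 1.0051472.
Forward (AUD per NOK) = 0.16659 × 1.0036476 / 1.0051472 = 0.1663415.

0.16634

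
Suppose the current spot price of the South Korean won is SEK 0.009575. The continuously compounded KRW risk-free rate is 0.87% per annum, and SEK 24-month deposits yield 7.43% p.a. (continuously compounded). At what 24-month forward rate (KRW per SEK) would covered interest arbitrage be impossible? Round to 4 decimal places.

T = 2 years.
SEK growth factor: e^(0.0743×2) = 1.16020881.
Growth of 1 KRW over T: e^(0.0087×2) = 1.01755226.
Forward (SEK per KRW) = 0.009575 × 1.16020881 / 1.01755226 = 0.010917375.
Quoted the other way: 1/0.010917375 = 91.5971 KRW per SEK.

91.5971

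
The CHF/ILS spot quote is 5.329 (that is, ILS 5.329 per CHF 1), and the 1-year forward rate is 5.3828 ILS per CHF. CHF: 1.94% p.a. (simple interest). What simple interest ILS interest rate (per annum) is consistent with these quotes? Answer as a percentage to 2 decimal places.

2.97%

T = 1 year.
By CIP, F/S equals the ILS-to-CHF growth ratio: 5.3828/5.329 = 1.0100957.
The CHF side grows by 1 + 0.0194×1 = 1.019400.
That pins the ILS growth at 1.0296916.
(1.0296916 − 1)/T = 0.029692, i.e. 2.97%.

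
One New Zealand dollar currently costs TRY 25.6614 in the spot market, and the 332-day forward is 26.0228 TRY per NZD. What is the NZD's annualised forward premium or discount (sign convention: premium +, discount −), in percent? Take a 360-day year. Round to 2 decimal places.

T = 332/360 years.
Period premium: (26.0228 − 25.6614)/25.6614 = 0.0140834.
Per annum: 0.0140834 / (332/360) = 0.015271 = 1.53%.

+1.53%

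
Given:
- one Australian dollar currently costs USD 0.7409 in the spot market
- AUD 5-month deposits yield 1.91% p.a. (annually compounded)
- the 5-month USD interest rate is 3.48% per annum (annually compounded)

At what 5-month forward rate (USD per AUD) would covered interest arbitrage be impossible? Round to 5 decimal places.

0.74563

T = 5/12 years.
Growth of 1 USD over T: (1 + 0.0348)^(5/12) = 1.0143555.
AUD growth factor: (1 + 0.0191)^(5/12) = 1.0079144.
So F = 0.7409 × 1.0143555 / 1.0079144 = 0.7456347 (USD/AUD).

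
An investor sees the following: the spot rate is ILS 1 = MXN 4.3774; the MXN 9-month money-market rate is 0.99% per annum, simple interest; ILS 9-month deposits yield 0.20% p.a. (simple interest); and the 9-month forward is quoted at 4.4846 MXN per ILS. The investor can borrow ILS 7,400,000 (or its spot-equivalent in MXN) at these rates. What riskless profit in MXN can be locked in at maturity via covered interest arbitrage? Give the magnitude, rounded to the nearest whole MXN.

T = 9/12 years.
Invest the ILS and cover forward: 7,400,000 × 1.001500 × 4.4846 = MXN 33,235,819.06.
Convert at spot and invest in MXN: 7,400,000 × 4.3774 × 1.007425 = MXN 32,633,276.24.
The quoted forward overvalues ILS, so borrow MXN, buy ILS at spot, deposit the ILS at 0.20%, and sell the proceeds forward at 4.4846.
Arbitrage profit = |33,235,819.06 − 32,633,276.24| = MXN 602,543.

MXN 602,543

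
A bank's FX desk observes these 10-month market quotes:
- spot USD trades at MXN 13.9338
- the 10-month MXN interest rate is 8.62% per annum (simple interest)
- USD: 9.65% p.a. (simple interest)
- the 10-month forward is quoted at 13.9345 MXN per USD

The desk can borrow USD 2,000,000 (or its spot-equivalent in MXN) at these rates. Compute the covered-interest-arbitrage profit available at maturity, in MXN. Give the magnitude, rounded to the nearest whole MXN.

T = 10/12 years.
Invest the USD and cover forward: 2,000,000 × 1.0804166667 × 13.9345 = MXN 30,110,132.08.
Convert at spot and invest in MXN: 2,000,000 × 13.9338 × 1.0718333333 = MXN 29,869,422.60.
The quoted forward overvalues USD, so borrow MXN, buy USD at spot, deposit the USD at 9.65%, and sell the proceeds forward at 13.9345.
Profit = 30,110,132.08 − 29,869,422.60 = MXN 240,709.

MXN 240,709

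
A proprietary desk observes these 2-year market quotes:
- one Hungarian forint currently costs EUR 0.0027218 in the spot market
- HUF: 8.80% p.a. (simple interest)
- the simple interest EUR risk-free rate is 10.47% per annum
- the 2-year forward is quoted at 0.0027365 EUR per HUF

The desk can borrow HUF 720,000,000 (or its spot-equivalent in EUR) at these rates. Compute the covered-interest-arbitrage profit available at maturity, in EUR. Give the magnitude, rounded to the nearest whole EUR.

EUR 53,007

T = 2 years.
Keep in HUF, deliver into the forward: 720,000,000·1.176000·0.0027365 = EUR 2,317,049.28.
Swap to EUR now, deposit: 720,000,000·0.0027218·1.209400 = EUR 2,370,056.34.
The quoted forward undervalues HUF, so borrow HUF, convert to EUR at spot, deposit the EUR at 10.47%, and buy HUF forward at 0.0027365 to cover the loan.
The gap between the two covered legs is EUR 53,007.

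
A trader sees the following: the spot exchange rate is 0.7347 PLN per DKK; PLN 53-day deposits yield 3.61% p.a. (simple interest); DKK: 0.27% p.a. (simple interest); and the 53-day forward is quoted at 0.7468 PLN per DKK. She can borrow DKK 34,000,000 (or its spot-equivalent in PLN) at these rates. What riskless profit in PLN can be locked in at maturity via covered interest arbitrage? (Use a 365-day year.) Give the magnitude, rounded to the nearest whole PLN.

T = 53/365 years.
Invest the DKK and cover forward: 34,000,000 × 1.0003920548 × 0.7468 = PLN 25,401,154.74.
Convert at spot and invest in PLN: 34,000,000 × 0.7347 × 1.0052419178 = PLN 25,110,742.06.
The quoted forward overvalues DKK, so borrow PLN, buy DKK at spot, deposit the DKK at 0.27%, and sell the proceeds forward at 0.7468.
Profit = 25,401,154.74 − 25,110,742.06 = PLN 290,413.

PLN 290,413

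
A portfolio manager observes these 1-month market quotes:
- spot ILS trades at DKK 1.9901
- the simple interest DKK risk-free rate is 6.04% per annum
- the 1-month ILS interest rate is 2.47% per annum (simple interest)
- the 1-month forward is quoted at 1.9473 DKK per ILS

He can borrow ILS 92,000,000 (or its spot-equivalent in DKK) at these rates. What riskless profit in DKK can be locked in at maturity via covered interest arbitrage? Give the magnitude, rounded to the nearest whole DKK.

DKK 4,490,395

T = 1/12 years.
Route A — deposit ILS, sell forward: 92,000,000 × 1.00205833333 × 1.9473 = DKK 179,520,353.71.
Route B — convert at spot, deposit DKK: 92,000,000 × 1.9901 × 1.00503333333 = DKK 184,010,748.97.
The quoted forward undervalues ILS, so borrow ILS, convert to DKK at spot, deposit the DKK at 6.04%, and buy ILS forward at 1.9473 to cover the loan.
Arbitrage profit = |179,520,353.71 − 184,010,748.97| = DKK 4,490,395.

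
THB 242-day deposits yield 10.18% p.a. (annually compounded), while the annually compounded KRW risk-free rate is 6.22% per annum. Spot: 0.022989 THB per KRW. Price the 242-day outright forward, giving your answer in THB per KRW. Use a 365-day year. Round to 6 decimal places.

0.023554

T = 242/365 years.
Growth of 1 THB over T: (1 + 0.1018)^(242/365) = 1.0663867.
KRW growth factor: (1 + 0.0622)^(242/365) = 1.0408188.
So F = 0.022989 × 1.0663867 / 1.0408188 = 0.02355373 (THB/KRW).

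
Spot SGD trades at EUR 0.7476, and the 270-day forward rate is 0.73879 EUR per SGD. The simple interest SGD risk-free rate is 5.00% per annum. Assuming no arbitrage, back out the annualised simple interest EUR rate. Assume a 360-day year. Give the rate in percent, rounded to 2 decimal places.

T = 270/360 years.
By CIP, F/S equals the EUR-to-SGD growth ratio: 0.73879/0.7476 = 0.9882156.
The SGD side grows by 1 + 0.0500×270/360 = 1.037500.
That pins the EUR growth at 1.0252737.
(1.0252737 − 1)/T = 0.033698, i.e. 3.37%.

3.37%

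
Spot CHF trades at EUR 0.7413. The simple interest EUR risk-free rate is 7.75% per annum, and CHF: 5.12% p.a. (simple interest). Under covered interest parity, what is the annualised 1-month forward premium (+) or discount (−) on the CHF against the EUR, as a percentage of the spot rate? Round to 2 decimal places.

+2.62%

T = 1/12 years.
CIP forward (EUR per CHF) = 0.7413 × 1.0064583/1.0042667 = 0.7429177.
Annualised premium = (F − S)/S × (1/T) = (0.7429177 − 0.7413)/0.7413 ÷ (1/12) = 2.62%.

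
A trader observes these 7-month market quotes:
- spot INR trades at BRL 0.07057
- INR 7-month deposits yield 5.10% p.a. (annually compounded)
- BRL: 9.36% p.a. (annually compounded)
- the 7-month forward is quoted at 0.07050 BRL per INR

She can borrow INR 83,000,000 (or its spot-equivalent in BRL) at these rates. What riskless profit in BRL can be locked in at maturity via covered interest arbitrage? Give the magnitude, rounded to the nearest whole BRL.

BRL 147,368

T = 7/12 years.
Keep in INR, deliver into the forward: 83,000,000·1.029441292·0.07050 = BRL 6,023,775.72.
Swap to BRL now, deposit: 83,000,000·0.07057·1.053579858 = BRL 6,171,143.84.
The quoted forward undervalues INR, so borrow INR, convert to BRL at spot, deposit the BRL at 9.36%, and buy INR forward at 0.07050 to cover the loan.
Profit = 6,171,143.84 − 6,023,775.72 = BRL 147,368.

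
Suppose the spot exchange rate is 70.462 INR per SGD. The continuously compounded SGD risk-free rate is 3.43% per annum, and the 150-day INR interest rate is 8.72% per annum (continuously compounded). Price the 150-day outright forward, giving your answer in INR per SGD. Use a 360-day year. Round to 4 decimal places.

T = 150/360 years.
INR accumulates by e^(0.0872×150/360) = 1.03700146.
SGD growth factor: e^(0.0343×150/360) = 1.01439428.
Forward (INR per SGD) = 70.462 × 1.03700146 / 1.01439428 = 72.032343.

72.0323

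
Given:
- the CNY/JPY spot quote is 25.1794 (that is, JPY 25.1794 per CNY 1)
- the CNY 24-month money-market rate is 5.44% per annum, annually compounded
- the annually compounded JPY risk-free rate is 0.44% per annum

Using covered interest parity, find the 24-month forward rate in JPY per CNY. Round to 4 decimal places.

T = 2 years.
JPY accumulates by (1 + 0.0044)^2 = 1.00881936.
CNY accumulates by (1 + 0.0544)^2 = 1.11175936.
CIP: F = S · (grow JPY)/(grow CNY) = 25.1794 × 1.00881936/1.11175936 = 22.847990 JPY per CNY.

22.8480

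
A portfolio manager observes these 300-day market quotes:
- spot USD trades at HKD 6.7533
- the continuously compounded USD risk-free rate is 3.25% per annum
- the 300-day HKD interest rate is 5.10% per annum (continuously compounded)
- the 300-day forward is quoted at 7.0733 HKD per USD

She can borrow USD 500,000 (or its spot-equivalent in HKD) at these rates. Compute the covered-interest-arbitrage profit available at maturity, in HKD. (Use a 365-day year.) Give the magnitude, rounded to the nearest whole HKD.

HKD 111,195

T = 300/365 years.
Route A — deposit USD, sell forward: 500,000 × 1.027072301 × 7.0733 = HKD 3,632,395.25.
Route B — convert at spot, deposit HKD: 500,000 × 6.7533 × 1.042808765 = HKD 3,521,200.22.
The quoted forward overvalues USD, so borrow HKD, buy USD at spot, deposit the USD at 3.25%, and sell the proceeds forward at 7.0733.
Arbitrage profit = |3,632,395.25 − 3,521,200.22| = HKD 111,195.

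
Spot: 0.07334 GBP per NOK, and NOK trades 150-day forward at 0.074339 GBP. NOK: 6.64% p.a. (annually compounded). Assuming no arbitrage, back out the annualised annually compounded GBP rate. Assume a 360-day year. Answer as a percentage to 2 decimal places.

10.16%

T = 150/360 years.
F/S = 0.074339/0.07334 = 1.0136215 = (growth of GBP) / (growth of NOK).
The NOK side grows by (1 + 0.0664)^(150/360) = 1.0271489.
Hence g_GBP = 1.0411402.
r = 1.0411402^(360/150) − 1 = 0.101595 → 10.16%.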